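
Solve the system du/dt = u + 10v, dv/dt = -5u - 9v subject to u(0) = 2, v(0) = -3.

Coefficient matrix A = [[1, 10], [-5, -9]].
Characteristic polynomial det(A - λI) = λ^2 + 8λ + 41 = 0.
Eigenvalues λ = -4 ± 5i (complex conjugate pair).
For λ=-4+5i: an eigenvector is (1,-1) - i(-1,0) = (1 + i, -1).
A real fundamental pair from Re and Im of e^((-4+5i)t)v: X_1 = e^(-4t)(cos(5t)·(1,-1) + sin(5t)·(-1,0)), X_2 = e^(-4t)(sin(5t)·(1,-1) - cos(5t)·(-1,0)).
General solution: c_1X_1 + c_2X_2.
Applying u(0)=2, v(0)=-3 gives c_1=3, c_2=-1.

u(t) = -4e^(-4t)sin(5t) + 2e^(-4t)cos(5t), v(t) = e^(-4t)sin(5t) - 3e^(-4t)cos(5t)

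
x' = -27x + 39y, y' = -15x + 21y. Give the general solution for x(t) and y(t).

x(t) = -3K_1e^(-3t)sin(3t) + 2K_1e^(-3t)cos(3t) + 2K_2e^(-3t)sin(3t) + 3K_2e^(-3t)cos(3t), y(t) = -2K_1e^(-3t)sin(3t) + K_1e^(-3t)cos(3t) + K_2e^(-3t)sin(3t) + 2K_2e^(-3t)cos(3t)

Coefficient matrix A = [[-27, 39], [-15, 21]].
Characteristic polynomial det(A - λI) = λ^2 + 6λ + 18 = 0.
Eigenvalues λ = -3 ± 3i (complex conjugate pair).
For λ=-3+3i: an eigenvector is (2,1) - i(-3,-2) = (2 + 3i, 1 + 2i).
A real fundamental pair from Re and Im of e^((-3+3i)t)v: X_1 = e^(-3t)(cos(3t)·(2,1) + sin(3t)·(-3,-2)), X_2 = e^(-3t)(sin(3t)·(2,1) - cos(3t)·(-3,-2)).
General solution: K_1X_1 + K_2X_2.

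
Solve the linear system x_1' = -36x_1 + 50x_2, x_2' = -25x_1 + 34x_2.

x_1(t) = -C_1e^(-t)sin(5t) + 3C_1e^(-t)cos(5t) + 3C_2e^(-t)sin(5t) + C_2e^(-t)cos(5t), x_2(t) = -C_1e^(-t)sin(5t) + 2C_1e^(-t)cos(5t) + 2C_2e^(-t)sin(5t) + C_2e^(-t)cos(5t)

Coefficient matrix A = [[-36, 50], [-25, 34]].
Characteristic polynomial det(A - λI) = λ^2 + 2λ + 26 = 0.
Eigenvalues λ = -1 ± 5i (complex conjugate pair).
For λ=-1+5i: an eigenvector is (3,2) - i(-1,-1) = (3 + i, 2 + i).
A real fundamental pair from Re and Im of e^((-1+5i)t)v: X_1 = e^(-t)(cos(5t)·(3,2) + sin(5t)·(-1,-1)), X_2 = e^(-t)(sin(5t)·(3,2) - cos(5t)·(-1,-1)).
General solution: C_1X_1 + C_2X_2.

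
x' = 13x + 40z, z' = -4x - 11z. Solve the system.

Coefficient matrix A = [[13, 40], [-4, -11]].
Characteristic polynomial det(A - λI) = λ^2 - 2λ + 17 = 0.
Eigenvalues λ = 1 ± 4i (complex conjugate pair).
For λ=1+4i: an eigenvector is (1,0) - i(3,-1) = (1 - 3i, 0 + i).
A real fundamental pair from Re and Im of e^((1+4i)t)v: X_1 = e^(t)(cos(4t)·(1,0) + sin(4t)·(3,-1)), X_2 = e^(t)(sin(4t)·(1,0) - cos(4t)·(3,-1)).
General solution: c_1X_1 + c_2X_2.

x(t) = 3c_1e^(t)sin(4t) + c_1e^(t)cos(4t) + c_2e^(t)sin(4t) - 3c_2e^(t)cos(4t), z(t) = -c_1e^(t)sin(4t) + c_2e^(t)cos(4t)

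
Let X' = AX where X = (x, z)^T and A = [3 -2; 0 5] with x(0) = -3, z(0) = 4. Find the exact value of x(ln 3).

A = [[3,-2],[0,5]]; eigenvalues λ = 5, 3.
Eigenvectors: (-1,1) for λ=5, (-1,0) for λ=3.
From the initial condition, c_1 = 4, c_2 = -1.
x(ln 3) = (4)(3^5)(-1) + (-1)(3^3)(-1) = -945.

-945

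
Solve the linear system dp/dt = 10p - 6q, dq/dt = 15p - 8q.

Coefficient matrix A = [[10, -6], [15, -8]].
Characteristic polynomial det(A - λI) = λ^2 - 2λ + 10 = 0.
Eigenvalues λ = 1 ± 3i (complex conjugate pair).
For λ=1+3i: an eigenvector is (1,1) - i(1,2) = (1 - i, 1 - 2i).
A real fundamental pair from Re and Im of e^((1+3i)t)v: X_1 = e^(t)(cos(3t)·(1,1) + sin(3t)·(1,2)), X_2 = e^(t)(sin(3t)·(1,1) - cos(3t)·(1,2)).
General solution: K_1X_1 + K_2X_2.

p(t) = K_1e^(t)sin(3t) + K_1e^(t)cos(3t) + K_2e^(t)sin(3t) - K_2e^(t)cos(3t), q(t) = 2K_1e^(t)sin(3t) + K_1e^(t)cos(3t) + K_2e^(t)sin(3t) - 2K_2e^(t)cos(3t)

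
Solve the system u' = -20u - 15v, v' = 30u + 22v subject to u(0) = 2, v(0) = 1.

u(t) = -19e^(t)sin(3t) + 2e^(t)cos(3t), v(t) = 27e^(t)sin(3t) + e^(t)cos(3t)

Coefficient matrix A = [[-20, -15], [30, 22]].
Characteristic polynomial det(A - λI) = λ^2 - 2λ + 10 = 0.
Eigenvalues λ = 1 ± 3i (complex conjugate pair).
For λ=1+3i: an eigenvector is (-1,1) - i(2,-3) = (-1 - 2i, 1 + 3i).
A real fundamental pair from Re and Im of e^((1+3i)t)v: X_1 = e^(t)(cos(3t)·(-1,1) + sin(3t)·(2,-3)), X_2 = e^(t)(sin(3t)·(-1,1) - cos(3t)·(2,-3)).
General solution: K_1X_1 + K_2X_2.
Applying u(0)=2, v(0)=1 gives K_1=-8, K_2=3.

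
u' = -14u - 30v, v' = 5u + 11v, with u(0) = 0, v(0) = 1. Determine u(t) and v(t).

u(t) = -6e^(t) + 6e^(-4t), v(t) = 3e^(t) - 2e^(-4t)

Coefficient matrix A = [[-14, -30], [5, 11]].
Characteristic polynomial det(A - λI) = λ^2 + 3λ - 4 = 0.
Eigenvalues λ = 1, -4.
For λ=1: (A-λI) row 1 is [-15, -30], so an eigenvector is (2, -1).
For λ=-4: (A-λI) row 1 is [-10, -30], so an eigenvector is (-3, 1).
General solution: K_1e^(t)(2,-1) + K_2e^(-4t)(-3,1).
Applying u(0)=0, v(0)=1 gives K_1=-3, K_2=-2.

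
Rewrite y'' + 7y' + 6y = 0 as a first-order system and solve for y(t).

Let x_1 = y, x_2 = y'. Then x_1' = x_2 and x_2' = -6x_1 - 7x_2.
A = [[0,1],[-6,-7]]; det(A-λI) = λ^2 + 7λ + 6.
Eigenvalues λ = -1, -6 with eigenvectors (1,-1), (1,-6).

y(t) = c_1e^(-t) + c_2e^(-6t)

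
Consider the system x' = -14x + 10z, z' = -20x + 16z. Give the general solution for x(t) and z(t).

Coefficient matrix A = [[-14, 10], [-20, 16]].
Characteristic polynomial det(A - λI) = λ^2 - 2λ - 24 = 0.
Eigenvalues λ = 6, -4.
For λ=6: (A-λI) row 1 is [-20, 10], so an eigenvector is (-1, -2).
For λ=-4: (A-λI) row 1 is [-10, 10], so an eigenvector is (-1, -1).
General solution: c_1e^(6t)(-1,-2) + c_2e^(-4t)(-1,-1).

x(t) = -c_1e^(6t) - c_2e^(-4t), z(t) = -2c_1e^(6t) - c_2e^(-4t)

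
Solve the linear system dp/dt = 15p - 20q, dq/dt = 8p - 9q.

p(t) = -2C_1e^(3t)sin(4t) + C_1e^(3t)cos(4t) + C_2e^(3t)sin(4t) + 2C_2e^(3t)cos(4t), q(t) = -C_1e^(3t)sin(4t) + C_1e^(3t)cos(4t) + C_2e^(3t)sin(4t) + C_2e^(3t)cos(4t)

Coefficient matrix A = [[15, -20], [8, -9]].
Characteristic polynomial det(A - λI) = λ^2 - 6λ + 25 = 0.
Eigenvalues λ = 3 ± 4i (complex conjugate pair).
For λ=3+4i: an eigenvector is (1,1) - i(-2,-1) = (1 + 2i, 1 + i).
A real fundamental pair from Re and Im of e^((3+4i)t)v: X_1 = e^(3t)(cos(4t)·(1,1) + sin(4t)·(-2,-1)), X_2 = e^(3t)(sin(4t)·(1,1) - cos(4t)·(-2,-1)).
General solution: C_1X_1 + C_2X_2.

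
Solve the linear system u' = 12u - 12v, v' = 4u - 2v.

Coefficient matrix A = [[12, -12], [4, -2]].
Characteristic polynomial det(A - λI) = λ^2 - 10λ + 24 = 0.
Eigenvalues λ = 4, 6.
For λ=4: (A-λI) row 1 is [8, -12], so an eigenvector is (3, 2).
For λ=6: (A-λI) row 1 is [6, -12], so an eigenvector is (2, 1).
General solution: K_1e^(4t)(3,2) + K_2e^(6t)(2,1).

u(t) = 3K_1e^(4t) + 2K_2e^(6t), v(t) = 2K_1e^(4t) + K_2e^(6t)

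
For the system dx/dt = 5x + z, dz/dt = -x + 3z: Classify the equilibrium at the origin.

A = [[5,1],[-1,3]]; det(A-λI) = λ^2 - 8λ + 16.
repeated λ = 4 with a single eigenvector.

unstable improper node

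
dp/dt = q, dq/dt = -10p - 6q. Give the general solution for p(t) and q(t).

Coefficient matrix A = [[0, 1], [-10, -6]].
Characteristic polynomial det(A - λI) = λ^2 + 6λ + 10 = 0.
Eigenvalues λ = -3 ± i (complex conjugate pair).
For λ=-3+i: an eigenvector is (1,-3) - i(0,-1) = (1, -3 + i).
A real fundamental pair from Re and Im of e^((-3+i)t)v: X_1 = e^(-3t)(cos(t)·(1,-3) + sin(t)·(0,-1)), X_2 = e^(-3t)(sin(t)·(1,-3) - cos(t)·(0,-1)).
General solution: c_1X_1 + c_2X_2.

p(t) = c_1e^(-3t)cos(t) + c_2e^(-3t)sin(t), q(t) = -c_1e^(-3t)sin(t) - 3c_1e^(-3t)cos(t) - 3c_2e^(-3t)sin(t) + c_2e^(-3t)cos(t)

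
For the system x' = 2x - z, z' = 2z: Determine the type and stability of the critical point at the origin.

unstable improper node

A = [[2,-1],[0,2]]; det(A-λI) = λ^2 - 4λ + 4.
repeated λ = 2 with a single eigenvector.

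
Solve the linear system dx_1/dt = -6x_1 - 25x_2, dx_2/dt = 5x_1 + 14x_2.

Coefficient matrix A = [[-6, -25], [5, 14]].
Characteristic polynomial det(A - λI) = λ^2 - 8λ + 41 = 0.
Eigenvalues λ = 4 ± 5i (complex conjugate pair).
For λ=4+5i: an eigenvector is (-1,0) - i(2,-1) = (-1 - 2i, 0 + i).
A real fundamental pair from Re and Im of e^((4+5i)t)v: X_1 = e^(4t)(cos(5t)·(-1,0) + sin(5t)·(2,-1)), X_2 = e^(4t)(sin(5t)·(-1,0) - cos(5t)·(2,-1)).
General solution: K_1X_1 + K_2X_2.

x_1(t) = 2K_1e^(4t)sin(5t) - K_1e^(4t)cos(5t) - K_2e^(4t)sin(5t) - 2K_2e^(4t)cos(5t), x_2(t) = -K_1e^(4t)sin(5t) + K_2e^(4t)cos(5t)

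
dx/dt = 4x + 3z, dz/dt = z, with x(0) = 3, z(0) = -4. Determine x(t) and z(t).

x(t) = -e^(4t) + 4e^(t), z(t) = -4e^(t)

Coefficient matrix A = [[4, 3], [0, 1]].
Characteristic polynomial det(A - λI) = λ^2 - 5λ + 4 = 0.
Eigenvalues λ = 1, 4.
For λ=1: (A-λI) row 1 is [3, 3], so an eigenvector is (1, -1).
For λ=4: (A-λI) row 1 is [0, 3], so an eigenvector is (1, 0).
General solution: K_1e^(t)(1,-1) + K_2e^(4t)(1,0).
Applying x(0)=3, z(0)=-4 gives K_1=4, K_2=-1.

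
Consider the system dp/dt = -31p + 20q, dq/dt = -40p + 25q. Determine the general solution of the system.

p(t) = -K_1e^(-3t)sin(4t) - 2K_1e^(-3t)cos(4t) - 2K_2e^(-3t)sin(4t) + K_2e^(-3t)cos(4t), q(t) = -K_1e^(-3t)sin(4t) - 3K_1e^(-3t)cos(4t) - 3K_2e^(-3t)sin(4t) + K_2e^(-3t)cos(4t)

Coefficient matrix A = [[-31, 20], [-40, 25]].
Characteristic polynomial det(A - λI) = λ^2 + 6λ + 25 = 0.
Eigenvalues λ = -3 ± 4i (complex conjugate pair).
For λ=-3+4i: an eigenvector is (-2,-3) - i(-1,-1) = (-2 + i, -3 + i).
A real fundamental pair from Re and Im of e^((-3+4i)t)v: X_1 = e^(-3t)(cos(4t)·(-2,-3) + sin(4t)·(-1,-1)), X_2 = e^(-3t)(sin(4t)·(-2,-3) - cos(4t)·(-1,-1)).
General solution: K_1X_1 + K_2X_2.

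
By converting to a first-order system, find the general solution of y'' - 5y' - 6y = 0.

y(t) = C_1e^(6t) + C_2e^(-t)

Let x_1 = y, x_2 = y'. Then x_1' = x_2 and x_2' = 6x_1 + 5x_2.
A = [[0,1],[6,5]]; det(A-λI) = λ^2 - 5λ - 6.
Eigenvalues λ = 6, -1 with eigenvectors (1,6), (1,-1).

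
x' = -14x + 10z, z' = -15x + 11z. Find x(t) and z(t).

x(t) = c_1e^(-4t) - 2c_2e^(t), z(t) = c_1e^(-4t) - 3c_2e^(t)

Coefficient matrix A = [[-14, 10], [-15, 11]].
Characteristic polynomial det(A - λI) = λ^2 + 3λ - 4 = 0.
Eigenvalues λ = -4, 1.
For λ=-4: (A-λI) row 1 is [-10, 10], so an eigenvector is (1, 1).
For λ=1: (A-λI) row 1 is [-15, 10], so an eigenvector is (-2, -3).
General solution: c_1e^(-4t)(1,1) + c_2e^(t)(-2,-3).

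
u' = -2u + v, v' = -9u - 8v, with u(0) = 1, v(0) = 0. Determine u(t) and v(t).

u(t) = 3te^(-5t) + e^(-5t), v(t) = -9te^(-5t)

Coefficient matrix A = [[-2, 1], [-9, -8]].
Characteristic polynomial det(A - λI) = λ^2 + 10λ + 25 = 0.
Single eigenvalue λ = -5 with algebraic multiplicity 2.
Eigenvector v = (1,-3); generalized eigenvector w with (A-λI)w=v is (1,-2).
General solution: e^(-5t)[C_1·v + C_2·(t·v + w)].
Applying u(0)=1, v(0)=0 gives C_1=-2, C_2=3.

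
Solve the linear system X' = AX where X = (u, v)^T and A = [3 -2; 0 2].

u(t) = -2c_1e^(2t) + c_2e^(3t), v(t) = -c_1e^(2t)

Coefficient matrix A = [[3, -2], [0, 2]].
Characteristic polynomial det(A - λI) = λ^2 - 5λ + 6 = 0.
Eigenvalues λ = 2, 3.
For λ=2: (A-λI) row 1 is [1, -2], so an eigenvector is (-2, -1).
For λ=3: (A-λI) row 1 is [0, -2], so an eigenvector is (1, 0).
General solution: c_1e^(2t)(-2,-1) + c_2e^(3t)(1,0).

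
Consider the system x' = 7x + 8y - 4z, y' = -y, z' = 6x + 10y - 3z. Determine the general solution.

x(t) = -3c_1e^(-t) + c_2e^(3t) + 2c_3e^(t), y(t) = c_1e^(-t), z(t) = -4c_1e^(-t) + c_2e^(3t) + 3c_3e^(t)

Coefficient matrix A = [[7, 8, -4], [0, -1, 0], [6, 10, -3]].
det(A - λI) = 0 gives eigenvalues λ = -1, 3, 1.
For λ=-1: eigenvector (-3,1,-4).
For λ=3: eigenvector (1,0,1).
For λ=1: eigenvector (2,0,3).
General solution: c_1e^(-t)(-3,1,-4) + c_2e^(3t)(1,0,1) + c_3e^(t)(2,0,3).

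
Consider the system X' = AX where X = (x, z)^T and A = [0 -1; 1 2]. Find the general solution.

Coefficient matrix A = [[0, -1], [1, 2]].
Characteristic polynomial det(A - λI) = λ^2 - 2λ + 1 = 0.
Single eigenvalue λ = 1 with algebraic multiplicity 2.
Eigenvector v = (1,-1); generalized eigenvector w with (A-λI)w=v is (-1,0).
General solution: e^(t)[K_1·v + K_2·(t·v + w)].

x(t) = K_1e^(t) + K_2te^(t) - K_2e^(t), z(t) = -K_1e^(t) - K_2te^(t)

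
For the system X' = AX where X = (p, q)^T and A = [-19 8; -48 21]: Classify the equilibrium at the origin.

saddle

A = [[-19,8],[-48,21]]; det(A-λI) = λ^2 - 2λ - 15.
λ = 5, -3: opposite signs.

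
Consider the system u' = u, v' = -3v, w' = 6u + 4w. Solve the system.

u(t) = c_1e^(t), v(t) = c_2e^(-3t), w(t) = -2c_1e^(t) + c_3e^(4t)

Coefficient matrix A = [[1, 0, 0], [0, -3, 0], [6, 0, 4]].
det(A - λI) = 0 gives eigenvalues λ = 1, -3, 4.
For λ=1: eigenvector (1,0,-2).
For λ=-3: eigenvector (0,1,0).
For λ=4: eigenvector (0,0,1).
General solution: c_1e^(t)(1,0,-2) + c_2e^(-3t)(0,1,0) + c_3e^(4t)(0,0,1).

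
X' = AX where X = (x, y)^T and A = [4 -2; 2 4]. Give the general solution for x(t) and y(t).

Coefficient matrix A = [[4, -2], [2, 4]].
Characteristic polynomial det(A - λI) = λ^2 - 8λ + 20 = 0.
Eigenvalues λ = 4 ± 2i (complex conjugate pair).
For λ=4+2i: an eigenvector is (0,-1) - i(1,0) = (0 - i, -1).
A real fundamental pair from Re and Im of e^((4+2i)t)v: X_1 = e^(4t)(cos(2t)·(0,-1) + sin(2t)·(1,0)), X_2 = e^(4t)(sin(2t)·(0,-1) - cos(2t)·(1,0)).
General solution: c_1X_1 + c_2X_2.

x(t) = c_1e^(4t)sin(2t) - c_2e^(4t)cos(2t), y(t) = -c_1e^(4t)cos(2t) - c_2e^(4t)sin(2t)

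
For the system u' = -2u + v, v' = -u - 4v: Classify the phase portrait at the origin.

stable improper node

A = [[-2,1],[-1,-4]]; det(A-λI) = λ^2 + 6λ + 9.
repeated λ = -3 with a single eigenvector.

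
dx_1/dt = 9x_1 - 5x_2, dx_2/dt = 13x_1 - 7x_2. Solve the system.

x_1(t) = -2C_1e^(t)sin(t) + C_1e^(t)cos(t) + C_2e^(t)sin(t) + 2C_2e^(t)cos(t), x_2(t) = -3C_1e^(t)sin(t) + 2C_1e^(t)cos(t) + 2C_2e^(t)sin(t) + 3C_2e^(t)cos(t)

Coefficient matrix A = [[9, -5], [13, -7]].
Characteristic polynomial det(A - λI) = λ^2 - 2λ + 2 = 0.
Eigenvalues λ = 1 ± i (complex conjugate pair).
For λ=1+i: an eigenvector is (1,2) - i(-2,-3) = (1 + 2i, 2 + 3i).
A real fundamental pair from Re and Im of e^((1+i)t)v: X_1 = e^(t)(cos(t)·(1,2) + sin(t)·(-2,-3)), X_2 = e^(t)(sin(t)·(1,2) - cos(t)·(-2,-3)).
General solution: C_1X_1 + C_2X_2.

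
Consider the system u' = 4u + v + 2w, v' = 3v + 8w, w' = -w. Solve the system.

u(t) = -K_2e^(3t) + K_3e^(4t), v(t) = -2K_1e^(-t) + K_2e^(3t), w(t) = K_1e^(-t)

Coefficient matrix A = [[4, 1, 2], [0, 3, 8], [0, 0, -1]].
det(A - λI) = 0 gives eigenvalues λ = -1, 3, 4.
For λ=-1: eigenvector (0,-2,1).
For λ=3: eigenvector (-1,1,0).
For λ=4: eigenvector (1,0,0).
General solution: K_1e^(-t)(0,-2,1) + K_2e^(3t)(-1,1,0) + K_3e^(4t)(1,0,0).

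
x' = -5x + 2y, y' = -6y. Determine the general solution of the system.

x(t) = C_1e^(-5t) + 2C_2e^(-6t), y(t) = -C_2e^(-6t)

Coefficient matrix A = [[-5, 2], [0, -6]].
Characteristic polynomial det(A - λI) = λ^2 + 11λ + 30 = 0.
Eigenvalues λ = -5, -6.
For λ=-5: (A-λI) row 1 is [0, 2], so an eigenvector is (1, 0).
For λ=-6: (A-λI) row 1 is [1, 2], so an eigenvector is (2, -1).
General solution: C_1e^(-5t)(1,0) + C_2e^(-6t)(2,-1).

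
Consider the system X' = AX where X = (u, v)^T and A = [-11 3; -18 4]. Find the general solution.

Coefficient matrix A = [[-11, 3], [-18, 4]].
Characteristic polynomial det(A - λI) = λ^2 + 7λ + 10 = 0.
Eigenvalues λ = -5, -2.
For λ=-5: (A-λI) row 1 is [-6, 3], so an eigenvector is (-1, -2).
For λ=-2: (A-λI) row 1 is [-9, 3], so an eigenvector is (1, 3).
General solution: C_1e^(-5t)(-1,-2) + C_2e^(-2t)(1,3).

u(t) = -C_1e^(-5t) + C_2e^(-2t), v(t) = -2C_1e^(-5t) + 3C_2e^(-2t)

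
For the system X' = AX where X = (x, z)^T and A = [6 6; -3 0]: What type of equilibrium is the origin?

A = [[6,6],[-3,0]]; det(A-λI) = λ^2 - 6λ + 18.
λ = 3 ± 3i: positive real part.

unstable spiral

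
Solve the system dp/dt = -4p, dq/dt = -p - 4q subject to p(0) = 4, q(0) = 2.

p(t) = 4e^(-4t), q(t) = -4te^(-4t) + 2e^(-4t)

Coefficient matrix A = [[-4, 0], [-1, -4]].
Characteristic polynomial det(A - λI) = λ^2 + 8λ + 16 = 0.
Single eigenvalue λ = -4 with algebraic multiplicity 2.
Eigenvector v = (0,1); generalized eigenvector w with (A-λI)w=v is (-1,0).
General solution: e^(-4t)[c_1·v + c_2·(t·v + w)].
Applying p(0)=4, q(0)=2 gives c_1=2, c_2=-4.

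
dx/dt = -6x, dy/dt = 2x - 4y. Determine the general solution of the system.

x(t) = -C_2e^(-6t), y(t) = -C_1e^(-4t) + C_2e^(-6t)

Coefficient matrix A = [[-6, 0], [2, -4]].
Characteristic polynomial det(A - λI) = λ^2 + 10λ + 24 = 0.
Eigenvalues λ = -4, -6.
For λ=-4: (A-λI) row 1 is [-2, 0], so an eigenvector is (0, -1).
For λ=-6: (A-λI) row 2 is [2, 2], so an eigenvector is (-1, 1).
General solution: C_1e^(-4t)(0,-1) + C_2e^(-6t)(-1,1).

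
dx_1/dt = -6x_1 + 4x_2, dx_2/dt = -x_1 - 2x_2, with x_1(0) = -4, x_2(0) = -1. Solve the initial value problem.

Coefficient matrix A = [[-6, 4], [-1, -2]].
Characteristic polynomial det(A - λI) = λ^2 + 8λ + 16 = 0.
Single eigenvalue λ = -4 with algebraic multiplicity 2.
Eigenvector v = (-2,-1); generalized eigenvector w with (A-λI)w=v is (1,0).
General solution: e^(-4t)[K_1·v + K_2·(t·v + w)].
Applying x_1(0)=-4, x_2(0)=-1 gives K_1=1, K_2=-2.

x_1(t) = 4te^(-4t) - 4e^(-4t), x_2(t) = 2te^(-4t) - e^(-4t)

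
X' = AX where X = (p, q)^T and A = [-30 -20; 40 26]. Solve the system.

Coefficient matrix A = [[-30, -20], [40, 26]].
Characteristic polynomial det(A - λI) = λ^2 + 4λ + 20 = 0.
Eigenvalues λ = -2 ± 4i (complex conjugate pair).
For λ=-2+4i: an eigenvector is (2,-3) - i(1,-1) = (2 - i, -3 + i).
A real fundamental pair from Re and Im of e^((-2+4i)t)v: X_1 = e^(-2t)(cos(4t)·(2,-3) + sin(4t)·(1,-1)), X_2 = e^(-2t)(sin(4t)·(2,-3) - cos(4t)·(1,-1)).
General solution: c_1X_1 + c_2X_2.

p(t) = c_1e^(-2t)sin(4t) + 2c_1e^(-2t)cos(4t) + 2c_2e^(-2t)sin(4t) - c_2e^(-2t)cos(4t), q(t) = -c_1e^(-2t)sin(4t) - 3c_1e^(-2t)cos(4t) - 3c_2e^(-2t)sin(4t) + c_2e^(-2t)cos(4t)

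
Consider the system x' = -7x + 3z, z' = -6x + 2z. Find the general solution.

Coefficient matrix A = [[-7, 3], [-6, 2]].
Characteristic polynomial det(A - λI) = λ^2 + 5λ + 4 = 0.
Eigenvalues λ = -1, -4.
For λ=-1: (A-λI) row 1 is [-6, 3], so an eigenvector is (-1, -2).
For λ=-4: (A-λI) row 1 is [-3, 3], so an eigenvector is (1, 1).
General solution: K_1e^(-t)(-1,-2) + K_2e^(-4t)(1,1).

x(t) = -K_1e^(-t) + K_2e^(-4t), z(t) = -2K_1e^(-t) + K_2e^(-4t)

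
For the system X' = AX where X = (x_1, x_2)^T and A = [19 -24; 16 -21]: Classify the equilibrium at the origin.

A = [[19,-24],[16,-21]]; det(A-λI) = λ^2 + 2λ - 15.
λ = -5, 3: opposite signs.

saddle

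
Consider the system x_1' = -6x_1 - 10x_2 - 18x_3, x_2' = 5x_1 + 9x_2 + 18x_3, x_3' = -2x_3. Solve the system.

Coefficient matrix A = [[-6, -10, -18], [5, 9, 18], [0, 0, -2]].
det(A - λI) = 0 gives eigenvalues λ = -1, 4, -2.
For λ=-1: eigenvector (2,-1,0).
For λ=4: eigenvector (-1,1,0).
For λ=-2: eigenvector (3,-3,1).
General solution: K_1e^(-t)(2,-1,0) + K_2e^(4t)(-1,1,0) + K_3e^(-2t)(3,-3,1).

x_1(t) = 2K_1e^(-t) - K_2e^(4t) + 3K_3e^(-2t), x_2(t) = -K_1e^(-t) + K_2e^(4t) - 3K_3e^(-2t), x_3(t) = K_3e^(-2t)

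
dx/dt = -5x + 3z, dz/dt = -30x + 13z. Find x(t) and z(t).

x(t) = -c_1e^(4t)sin(3t) + c_2e^(4t)cos(3t), z(t) = -3c_1e^(4t)sin(3t) - c_1e^(4t)cos(3t) - c_2e^(4t)sin(3t) + 3c_2e^(4t)cos(3t)

Coefficient matrix A = [[-5, 3], [-30, 13]].
Characteristic polynomial det(A - λI) = λ^2 - 8λ + 25 = 0.
Eigenvalues λ = 4 ± 3i (complex conjugate pair).
For λ=4+3i: an eigenvector is (0,-1) - i(-1,-3) = (0 + i, -1 + 3i).
A real fundamental pair from Re and Im of e^((4+3i)t)v: X_1 = e^(4t)(cos(3t)·(0,-1) + sin(3t)·(-1,-3)), X_2 = e^(4t)(sin(3t)·(0,-1) - cos(3t)·(-1,-3)).
General solution: c_1X_1 + c_2X_2.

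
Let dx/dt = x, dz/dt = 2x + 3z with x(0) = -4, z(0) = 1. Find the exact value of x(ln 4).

A = [[1,0],[2,3]]; eigenvalues λ = 1, 3.
Eigenvectors: (1,-1) for λ=1, (0,-1) for λ=3.
From the initial condition, c_1 = -4, c_2 = 3.
x(ln 4) = (-4)(4^1)(1) + (3)(4^3)(0) = -16.

-16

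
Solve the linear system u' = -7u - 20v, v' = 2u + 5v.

u(t) = -3C_1e^(-t)sin(2t) + C_1e^(-t)cos(2t) + C_2e^(-t)sin(2t) + 3C_2e^(-t)cos(2t), v(t) = C_1e^(-t)sin(2t) - C_2e^(-t)cos(2t)

Coefficient matrix A = [[-7, -20], [2, 5]].
Characteristic polynomial det(A - λI) = λ^2 + 2λ + 5 = 0.
Eigenvalues λ = -1 ± 2i (complex conjugate pair).
For λ=-1+2i: an eigenvector is (1,0) - i(-3,1) = (1 + 3i, 0 - i).
A real fundamental pair from Re and Im of e^((-1+2i)t)v: X_1 = e^(-t)(cos(2t)·(1,0) + sin(2t)·(-3,1)), X_2 = e^(-t)(sin(2t)·(1,0) - cos(2t)·(-3,1)).
General solution: C_1X_1 + C_2X_2.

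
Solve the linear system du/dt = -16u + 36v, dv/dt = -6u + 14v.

u(t) = 3C_1e^(-4t) + 2C_2e^(2t), v(t) = C_1e^(-4t) + C_2e^(2t)

Coefficient matrix A = [[-16, 36], [-6, 14]].
Characteristic polynomial det(A - λI) = λ^2 + 2λ - 8 = 0.
Eigenvalues λ = -4, 2.
For λ=-4: (A-λI) row 1 is [-12, 36], so an eigenvector is (3, 1).
For λ=2: (A-λI) row 1 is [-18, 36], so an eigenvector is (2, 1).
General solution: C_1e^(-4t)(3,1) + C_2e^(2t)(2,1).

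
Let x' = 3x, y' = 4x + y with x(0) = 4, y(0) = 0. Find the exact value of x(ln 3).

A = [[3,0],[4,1]]; eigenvalues λ = 1, 3.
Eigenvectors: (0,-1) for λ=1, (1,2) for λ=3.
From the initial condition, c_1 = 8, c_2 = 4.
x(ln 3) = (8)(3^1)(0) + (4)(3^3)(1) = 108.

108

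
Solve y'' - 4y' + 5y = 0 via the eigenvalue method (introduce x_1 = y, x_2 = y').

Let x_1 = y, x_2 = y'. Then x_1' = x_2 and x_2' = -5x_1 + 4x_2.
A = [[0,1],[-5,4]]; det(A-λI) = λ^2 - 4λ + 5.
Eigenvalues λ = 2 ± i.

y(t) = K_1e^(2t)cos(t) + K_2e^(2t)sin(t)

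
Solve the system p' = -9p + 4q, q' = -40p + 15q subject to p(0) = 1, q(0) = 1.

p(t) = -2e^(3t)sin(4t) + e^(3t)cos(4t), q(t) = -7e^(3t)sin(4t) + e^(3t)cos(4t)

Coefficient matrix A = [[-9, 4], [-40, 15]].
Characteristic polynomial det(A - λI) = λ^2 - 6λ + 25 = 0.
Eigenvalues λ = 3 ± 4i (complex conjugate pair).
For λ=3+4i: an eigenvector is (-1,-3) - i(0,1) = (-1, -3 - i).
A real fundamental pair from Re and Im of e^((3+4i)t)v: X_1 = e^(3t)(cos(4t)·(-1,-3) + sin(4t)·(0,1)), X_2 = e^(3t)(sin(4t)·(-1,-3) - cos(4t)·(0,1)).
General solution: c_1X_1 + c_2X_2.
Applying p(0)=1, q(0)=1 gives c_1=-1, c_2=2.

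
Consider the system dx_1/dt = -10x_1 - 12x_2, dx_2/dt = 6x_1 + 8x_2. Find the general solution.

Coefficient matrix A = [[-10, -12], [6, 8]].
Characteristic polynomial det(A - λI) = λ^2 + 2λ - 8 = 0.
Eigenvalues λ = -4, 2.
For λ=-4: (A-λI) row 1 is [-6, -12], so an eigenvector is (2, -1).
For λ=2: (A-λI) row 1 is [-12, -12], so an eigenvector is (-1, 1).
General solution: K_1e^(-4t)(2,-1) + K_2e^(2t)(-1,1).

x_1(t) = 2K_1e^(-4t) - K_2e^(2t), x_2(t) = -K_1e^(-4t) + K_2e^(2t)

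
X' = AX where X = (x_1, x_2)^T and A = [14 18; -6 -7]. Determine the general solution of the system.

x_1(t) = 2K_1e^(5t) - 3K_2e^(2t), x_2(t) = -K_1e^(5t) + 2K_2e^(2t)

Coefficient matrix A = [[14, 18], [-6, -7]].
Characteristic polynomial det(A - λI) = λ^2 - 7λ + 10 = 0.
Eigenvalues λ = 5, 2.
For λ=5: (A-λI) row 1 is [9, 18], so an eigenvector is (2, -1).
For λ=2: (A-λI) row 1 is [12, 18], so an eigenvector is (-3, 2).
General solution: K_1e^(5t)(2,-1) + K_2e^(2t)(-3,2).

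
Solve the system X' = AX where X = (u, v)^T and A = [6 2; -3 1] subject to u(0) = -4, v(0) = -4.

Coefficient matrix A = [[6, 2], [-3, 1]].
Characteristic polynomial det(A - λI) = λ^2 - 7λ + 12 = 0.
Eigenvalues λ = 4, 3.
For λ=4: (A-λI) row 1 is [2, 2], so an eigenvector is (1, -1).
For λ=3: (A-λI) row 1 is [3, 2], so an eigenvector is (2, -3).
General solution: c_1e^(4t)(1,-1) + c_2e^(3t)(2,-3).
Applying u(0)=-4, v(0)=-4 gives c_1=-20, c_2=8.

u(t) = -20e^(4t) + 16e^(3t), v(t) = 20e^(4t) - 24e^(3t)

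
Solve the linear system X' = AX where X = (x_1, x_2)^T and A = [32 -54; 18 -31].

x_1(t) = -2K_1e^(5t) - 3K_2e^(-4t), x_2(t) = -K_1e^(5t) - 2K_2e^(-4t)

Coefficient matrix A = [[32, -54], [18, -31]].
Characteristic polynomial det(A - λI) = λ^2 - λ - 20 = 0.
Eigenvalues λ = 5, -4.
For λ=5: (A-λI) row 1 is [27, -54], so an eigenvector is (-2, -1).
For λ=-4: (A-λI) row 1 is [36, -54], so an eigenvector is (-3, -2).
General solution: K_1e^(5t)(-2,-1) + K_2e^(-4t)(-3,-2).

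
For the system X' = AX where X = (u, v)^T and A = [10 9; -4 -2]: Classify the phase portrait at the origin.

unstable improper node

A = [[10,9],[-4,-2]]; det(A-λI) = λ^2 - 8λ + 16.
repeated λ = 4 with a single eigenvector.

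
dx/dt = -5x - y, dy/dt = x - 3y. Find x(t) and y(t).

Coefficient matrix A = [[-5, -1], [1, -3]].
Characteristic polynomial det(A - λI) = λ^2 + 8λ + 16 = 0.
Single eigenvalue λ = -4 with algebraic multiplicity 2.
Eigenvector v = (-1,1); generalized eigenvector w with (A-λI)w=v is (-2,3).
General solution: e^(-4t)[K_1·v + K_2·(t·v + w)].

x(t) = -K_1e^(-4t) - K_2te^(-4t) - 2K_2e^(-4t), y(t) = K_1e^(-4t) + K_2te^(-4t) + 3K_2e^(-4t)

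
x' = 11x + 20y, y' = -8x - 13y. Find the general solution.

Coefficient matrix A = [[11, 20], [-8, -13]].
Characteristic polynomial det(A - λI) = λ^2 + 2λ + 17 = 0.
Eigenvalues λ = -1 ± 4i (complex conjugate pair).
For λ=-1+4i: an eigenvector is (1,-1) - i(-2,1) = (1 + 2i, -1 - i).
A real fundamental pair from Re and Im of e^((-1+4i)t)v: X_1 = e^(-t)(cos(4t)·(1,-1) + sin(4t)·(-2,1)), X_2 = e^(-t)(sin(4t)·(1,-1) - cos(4t)·(-2,1)).
General solution: K_1X_1 + K_2X_2.

x(t) = -2K_1e^(-t)sin(4t) + K_1e^(-t)cos(4t) + K_2e^(-t)sin(4t) + 2K_2e^(-t)cos(4t), y(t) = K_1e^(-t)sin(4t) - K_1e^(-t)cos(4t) - K_2e^(-t)sin(4t) - K_2e^(-t)cos(4t)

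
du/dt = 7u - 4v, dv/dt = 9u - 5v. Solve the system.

u(t) = -2C_1e^(t) - 2C_2te^(t) - C_2e^(t), v(t) = -3C_1e^(t) - 3C_2te^(t) - C_2e^(t)

Coefficient matrix A = [[7, -4], [9, -5]].
Characteristic polynomial det(A - λI) = λ^2 - 2λ + 1 = 0.
Single eigenvalue λ = 1 with algebraic multiplicity 2.
Eigenvector v = (-2,-3); generalized eigenvector w with (A-λI)w=v is (-1,-1).
General solution: e^(t)[C_1·v + C_2·(t·v + w)].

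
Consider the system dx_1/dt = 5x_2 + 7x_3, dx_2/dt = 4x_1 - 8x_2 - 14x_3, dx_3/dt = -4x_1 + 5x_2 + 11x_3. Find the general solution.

Coefficient matrix A = [[0, 5, 7], [4, -8, -14], [-4, 5, 11]].
det(A - λI) = 0 gives eigenvalues λ = 4, 2, -3.
For λ=4: eigenvector (-1,2,-2).
For λ=2: eigenvector (1,-1,1).
For λ=-3: eigenvector (1,-2,1).
General solution: K_1e^(4t)(-1,2,-2) + K_2e^(2t)(1,-1,1) + K_3e^(-3t)(1,-2,1).

x_1(t) = -K_1e^(4t) + K_2e^(2t) + K_3e^(-3t), x_2(t) = 2K_1e^(4t) - K_2e^(2t) - 2K_3e^(-3t), x_3(t) = -2K_1e^(4t) + K_2e^(2t) + K_3e^(-3t)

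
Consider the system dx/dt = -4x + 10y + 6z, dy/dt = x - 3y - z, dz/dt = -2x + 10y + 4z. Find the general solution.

Coefficient matrix A = [[-4, 10, 6], [1, -3, -1], [-2, 10, 4]].
det(A - λI) = 0 gives eigenvalues λ = 2, -3, -2.
For λ=2: eigenvector (1,0,1).
For λ=-3: eigenvector (-2,1,-2).
For λ=-2: eigenvector (1,-1,2).
General solution: c_1e^(2t)(1,0,1) + c_2e^(-3t)(-2,1,-2) + c_3e^(-2t)(1,-1,2).

x(t) = c_1e^(2t) - 2c_2e^(-3t) + c_3e^(-2t), y(t) = c_2e^(-3t) - c_3e^(-2t), z(t) = c_1e^(2t) - 2c_2e^(-3t) + 2c_3e^(-2t)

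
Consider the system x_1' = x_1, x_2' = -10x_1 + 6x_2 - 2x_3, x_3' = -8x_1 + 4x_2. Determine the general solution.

x_1(t) = c_1e^(t), x_2(t) = 2c_1e^(t) - c_2e^(4t) + c_3e^(2t), x_3(t) = -c_2e^(4t) + 2c_3e^(2t)

Coefficient matrix A = [[1, 0, 0], [-10, 6, -2], [-8, 4, 0]].
det(A - λI) = 0 gives eigenvalues λ = 1, 4, 2.
For λ=1: eigenvector (1,2,0).
For λ=4: eigenvector (0,-1,-1).
For λ=2: eigenvector (0,1,2).
General solution: c_1e^(t)(1,2,0) + c_2e^(4t)(0,-1,-1) + c_3e^(2t)(0,1,2).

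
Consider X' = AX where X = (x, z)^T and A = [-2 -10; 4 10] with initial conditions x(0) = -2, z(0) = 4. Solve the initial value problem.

Coefficient matrix A = [[-2, -10], [4, 10]].
Characteristic polynomial det(A - λI) = λ^2 - 8λ + 20 = 0.
Eigenvalues λ = 4 ± 2i (complex conjugate pair).
For λ=4+2i: an eigenvector is (-1,1) - i(-2,1) = (-1 + 2i, 1 - i).
A real fundamental pair from Re and Im of e^((4+2i)t)v: X_1 = e^(4t)(cos(2t)·(-1,1) + sin(2t)·(-2,1)), X_2 = e^(4t)(sin(2t)·(-1,1) - cos(2t)·(-2,1)).
General solution: C_1X_1 + C_2X_2.
Applying x(0)=-2, z(0)=4 gives C_1=6, C_2=2.

x(t) = -14e^(4t)sin(2t) - 2e^(4t)cos(2t), z(t) = 8e^(4t)sin(2t) + 4e^(4t)cos(2t)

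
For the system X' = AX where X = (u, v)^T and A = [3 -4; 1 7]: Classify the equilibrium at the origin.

unstable improper node

A = [[3,-4],[1,7]]; det(A-λI) = λ^2 - 10λ + 25.
repeated λ = 5 with a single eigenvector.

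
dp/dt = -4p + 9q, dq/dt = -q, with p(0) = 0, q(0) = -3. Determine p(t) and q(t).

p(t) = -9e^(-t) + 9e^(-4t), q(t) = -3e^(-t)

Coefficient matrix A = [[-4, 9], [0, -1]].
Characteristic polynomial det(A - λI) = λ^2 + 5λ + 4 = 0.
Eigenvalues λ = -1, -4.
For λ=-1: (A-λI) row 1 is [-3, 9], so an eigenvector is (-3, -1).
For λ=-4: (A-λI) row 1 is [0, 9], so an eigenvector is (-1, 0).
General solution: K_1e^(-t)(-3,-1) + K_2e^(-4t)(-1,0).
Applying p(0)=0, q(0)=-3 gives K_1=3, K_2=-9.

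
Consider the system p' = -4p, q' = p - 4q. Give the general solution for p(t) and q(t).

p(t) = c_2e^(-4t), q(t) = c_1e^(-4t) + c_2te^(-4t) - c_2e^(-4t)

Coefficient matrix A = [[-4, 0], [1, -4]].
Characteristic polynomial det(A - λI) = λ^2 + 8λ + 16 = 0.
Single eigenvalue λ = -4 with algebraic multiplicity 2.
Eigenvector v = (0,1); generalized eigenvector w with (A-λI)w=v is (1,-1).
General solution: e^(-4t)[c_1·v + c_2·(t·v + w)].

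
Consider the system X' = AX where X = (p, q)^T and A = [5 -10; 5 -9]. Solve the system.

Coefficient matrix A = [[5, -10], [5, -9]].
Characteristic polynomial det(A - λI) = λ^2 + 4λ + 5 = 0.
Eigenvalues λ = -2 ± i (complex conjugate pair).
For λ=-2+i: an eigenvector is (1,1) - i(-3,-2) = (1 + 3i, 1 + 2i).
A real fundamental pair from Re and Im of e^((-2+i)t)v: X_1 = e^(-2t)(cos(t)·(1,1) + sin(t)·(-3,-2)), X_2 = e^(-2t)(sin(t)·(1,1) - cos(t)·(-3,-2)).
General solution: C_1X_1 + C_2X_2.

p(t) = -3C_1e^(-2t)sin(t) + C_1e^(-2t)cos(t) + C_2e^(-2t)sin(t) + 3C_2e^(-2t)cos(t), q(t) = -2C_1e^(-2t)sin(t) + C_1e^(-2t)cos(t) + C_2e^(-2t)sin(t) + 2C_2e^(-2t)cos(t)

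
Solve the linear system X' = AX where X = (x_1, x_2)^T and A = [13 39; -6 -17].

x_1(t) = -3K_1e^(-2t)sin(3t) + 2K_1e^(-2t)cos(3t) + 2K_2e^(-2t)sin(3t) + 3K_2e^(-2t)cos(3t), x_2(t) = K_1e^(-2t)sin(3t) - K_1e^(-2t)cos(3t) - K_2e^(-2t)sin(3t) - K_2e^(-2t)cos(3t)

Coefficient matrix A = [[13, 39], [-6, -17]].
Characteristic polynomial det(A - λI) = λ^2 + 4λ + 13 = 0.
Eigenvalues λ = -2 ± 3i (complex conjugate pair).
For λ=-2+3i: an eigenvector is (2,-1) - i(-3,1) = (2 + 3i, -1 - i).
A real fundamental pair from Re and Im of e^((-2+3i)t)v: X_1 = e^(-2t)(cos(3t)·(2,-1) + sin(3t)·(-3,1)), X_2 = e^(-2t)(sin(3t)·(2,-1) - cos(3t)·(-3,1)).
General solution: K_1X_1 + K_2X_2.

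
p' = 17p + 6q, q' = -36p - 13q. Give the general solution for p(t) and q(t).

Coefficient matrix A = [[17, 6], [-36, -13]].
Characteristic polynomial det(A - λI) = λ^2 - 4λ - 5 = 0.
Eigenvalues λ = -1, 5.
For λ=-1: (A-λI) row 1 is [18, 6], so an eigenvector is (-1, 3).
For λ=5: (A-λI) row 1 is [12, 6], so an eigenvector is (-1, 2).
General solution: c_1e^(-t)(-1,3) + c_2e^(5t)(-1,2).

p(t) = -c_1e^(-t) - c_2e^(5t), q(t) = 3c_1e^(-t) + 2c_2e^(5t)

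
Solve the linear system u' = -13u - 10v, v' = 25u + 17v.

Coefficient matrix A = [[-13, -10], [25, 17]].
Characteristic polynomial det(A - λI) = λ^2 - 4λ + 29 = 0.
Eigenvalues λ = 2 ± 5i (complex conjugate pair).
For λ=2+5i: an eigenvector is (1,-2) - i(1,-1) = (1 - i, -2 + i).
A real fundamental pair from Re and Im of e^((2+5i)t)v: X_1 = e^(2t)(cos(5t)·(1,-2) + sin(5t)·(1,-1)), X_2 = e^(2t)(sin(5t)·(1,-2) - cos(5t)·(1,-1)).
General solution: c_1X_1 + c_2X_2.

u(t) = c_1e^(2t)sin(5t) + c_1e^(2t)cos(5t) + c_2e^(2t)sin(5t) - c_2e^(2t)cos(5t), v(t) = -c_1e^(2t)sin(5t) - 2c_1e^(2t)cos(5t) - 2c_2e^(2t)sin(5t) + c_2e^(2t)cos(5t)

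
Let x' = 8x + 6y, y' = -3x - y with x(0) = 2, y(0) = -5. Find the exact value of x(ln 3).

-1386

A = [[8,6],[-3,-1]]; eigenvalues λ = 2, 5.
Eigenvectors: (-1,1) for λ=2, (2,-1) for λ=5.
From the initial condition, c_1 = -8, c_2 = -3.
x(ln 3) = (-8)(3^2)(-1) + (-3)(3^5)(2) = -1386.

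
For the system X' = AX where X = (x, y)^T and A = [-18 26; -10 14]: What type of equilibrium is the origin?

stable spiral

A = [[-18,26],[-10,14]]; det(A-λI) = λ^2 + 4λ + 8.
λ = -2 ± 2i: negative real part.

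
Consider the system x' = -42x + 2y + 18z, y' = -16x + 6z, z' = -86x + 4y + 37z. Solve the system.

x(t) = c_1e^(-2t) + 2c_2e^(t) - c_3e^(-4t), y(t) = 2c_1e^(-2t) - 2c_2e^(t) - c_3e^(-4t), z(t) = 2c_1e^(-2t) + 5c_2e^(t) - 2c_3e^(-4t)

Coefficient matrix A = [[-42, 2, 18], [-16, 0, 6], [-86, 4, 37]].
det(A - λI) = 0 gives eigenvalues λ = -2, 1, -4.
For λ=-2: eigenvector (1,2,2).
For λ=1: eigenvector (2,-2,5).
For λ=-4: eigenvector (-1,-1,-2).
General solution: c_1e^(-2t)(1,2,2) + c_2e^(t)(2,-2,5) + c_3e^(-4t)(-1,-1,-2).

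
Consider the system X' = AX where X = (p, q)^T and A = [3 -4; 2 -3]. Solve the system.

Coefficient matrix A = [[3, -4], [2, -3]].
Characteristic polynomial det(A - λI) = λ^2 - 1 = 0.
Eigenvalues λ = 1, -1.
For λ=1: (A-λI) row 1 is [2, -4], so an eigenvector is (-2, -1).
For λ=-1: (A-λI) row 1 is [4, -4], so an eigenvector is (-1, -1).
General solution: K_1e^(t)(-2,-1) + K_2e^(-t)(-1,-1).

p(t) = -2K_1e^(t) - K_2e^(-t), q(t) = -K_1e^(t) - K_2e^(-t)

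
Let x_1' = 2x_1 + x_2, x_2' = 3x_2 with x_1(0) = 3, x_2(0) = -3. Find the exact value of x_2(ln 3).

-81

A = [[2,1],[0,3]]; eigenvalues λ = 2, 3.
Eigenvectors: (1,0) for λ=2, (-1,-1) for λ=3.
From the initial condition, c_1 = 6, c_2 = 3.
x_2(ln 3) = (6)(3^2)(0) + (3)(3^3)(-1) = -81.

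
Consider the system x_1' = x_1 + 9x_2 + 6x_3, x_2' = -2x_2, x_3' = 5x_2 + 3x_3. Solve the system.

Coefficient matrix A = [[1, 9, 6], [0, -2, 0], [0, 5, 3]].
det(A - λI) = 0 gives eigenvalues λ = -2, 1, 3.
For λ=-2: eigenvector (-1,1,-1).
For λ=1: eigenvector (1,0,0).
For λ=3: eigenvector (3,0,1).
General solution: C_1e^(-2t)(-1,1,-1) + C_2e^(t)(1,0,0) + C_3e^(3t)(3,0,1).

x_1(t) = -C_1e^(-2t) + C_2e^(t) + 3C_3e^(3t), x_2(t) = C_1e^(-2t), x_3(t) = -C_1e^(-2t) + C_3e^(3t)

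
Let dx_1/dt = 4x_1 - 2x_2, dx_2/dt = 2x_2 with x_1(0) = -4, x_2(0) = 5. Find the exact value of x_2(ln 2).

20

A = [[4,-2],[0,2]]; eigenvalues λ = 4, 2.
Eigenvectors: (1,0) for λ=4, (-1,-1) for λ=2.
From the initial condition, c_1 = -9, c_2 = -5.
x_2(ln 2) = (-9)(2^4)(0) + (-5)(2^2)(-1) = 20.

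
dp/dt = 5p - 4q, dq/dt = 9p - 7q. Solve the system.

p(t) = 2c_1e^(-t) + 2c_2te^(-t) + c_2e^(-t), q(t) = 3c_1e^(-t) + 3c_2te^(-t) + c_2e^(-t)

Coefficient matrix A = [[5, -4], [9, -7]].
Characteristic polynomial det(A - λI) = λ^2 + 2λ + 1 = 0.
Single eigenvalue λ = -1 with algebraic multiplicity 2.
Eigenvector v = (2,3); generalized eigenvector w with (A-λI)w=v is (1,1).
General solution: e^(-t)[c_1·v + c_2·(t·v + w)].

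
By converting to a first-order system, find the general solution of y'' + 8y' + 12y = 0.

y(t) = K_1e^(-6t) + K_2e^(-2t)

Let x_1 = y, x_2 = y'. Then x_1' = x_2 and x_2' = -12x_1 - 8x_2.
A = [[0,1],[-12,-8]]; det(A-λI) = λ^2 + 8λ + 12.
Eigenvalues λ = -6, -2 with eigenvectors (1,-6), (1,-2).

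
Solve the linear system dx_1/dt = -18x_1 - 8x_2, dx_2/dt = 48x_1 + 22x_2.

x_1(t) = K_1e^(-2t) - K_2e^(6t), x_2(t) = -2K_1e^(-2t) + 3K_2e^(6t)

Coefficient matrix A = [[-18, -8], [48, 22]].
Characteristic polynomial det(A - λI) = λ^2 - 4λ - 12 = 0.
Eigenvalues λ = -2, 6.
For λ=-2: (A-λI) row 1 is [-16, -8], so an eigenvector is (1, -2).
For λ=6: (A-λI) row 1 is [-24, -8], so an eigenvector is (-1, 3).
General solution: K_1e^(-2t)(1,-2) + K_2e^(6t)(-1,3).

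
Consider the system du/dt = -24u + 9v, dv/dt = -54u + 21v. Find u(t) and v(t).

u(t) = -K_1e^(-6t) - K_2e^(3t), v(t) = -2K_1e^(-6t) - 3K_2e^(3t)

Coefficient matrix A = [[-24, 9], [-54, 21]].
Characteristic polynomial det(A - λI) = λ^2 + 3λ - 18 = 0.
Eigenvalues λ = -6, 3.
For λ=-6: (A-λI) row 1 is [-18, 9], so an eigenvector is (-1, -2).
For λ=3: (A-λI) row 1 is [-27, 9], so an eigenvector is (-1, -3).
General solution: K_1e^(-6t)(-1,-2) + K_2e^(3t)(-1,-3).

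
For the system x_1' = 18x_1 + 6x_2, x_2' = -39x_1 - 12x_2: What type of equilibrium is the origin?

unstable spiral

A = [[18,6],[-39,-12]]; det(A-λI) = λ^2 - 6λ + 18.
λ = 3 ± 3i: positive real part.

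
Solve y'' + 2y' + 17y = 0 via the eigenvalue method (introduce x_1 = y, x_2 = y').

Let x_1 = y, x_2 = y'. Then x_1' = x_2 and x_2' = -17x_1 - 2x_2.
A = [[0,1],[-17,-2]]; det(A-λI) = λ^2 + 2λ + 17.
Eigenvalues λ = -1 ± 4i.

y(t) = c_1e^(-t)cos(4t) + c_2e^(-t)sin(4t)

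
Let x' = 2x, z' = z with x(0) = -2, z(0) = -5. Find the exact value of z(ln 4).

A = [[2,0],[0,1]]; eigenvalues λ = 1, 2.
Eigenvectors: (0,-1) for λ=1, (1,0) for λ=2.
From the initial condition, c_1 = 5, c_2 = -2.
z(ln 4) = (5)(4^1)(-1) + (-2)(4^2)(0) = -20.

-20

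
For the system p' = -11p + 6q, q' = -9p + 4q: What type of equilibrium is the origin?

A = [[-11,6],[-9,4]]; det(A-λI) = λ^2 + 7λ + 10.
λ = -5, -2: both negative.

stable node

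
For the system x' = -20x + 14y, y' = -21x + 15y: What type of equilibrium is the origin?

A = [[-20,14],[-21,15]]; det(A-λI) = λ^2 + 5λ - 6.
λ = 1, -6: opposite signs.

saddle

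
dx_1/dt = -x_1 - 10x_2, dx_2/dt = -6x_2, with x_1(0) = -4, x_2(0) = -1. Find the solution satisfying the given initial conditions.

x_1(t) = -2e^(-t) - 2e^(-6t), x_2(t) = -e^(-6t)

Coefficient matrix A = [[-1, -10], [0, -6]].
Characteristic polynomial det(A - λI) = λ^2 + 7λ + 6 = 0.
Eigenvalues λ = -1, -6.
For λ=-1: (A-λI) row 1 is [0, -10], so an eigenvector is (-1, 0).
For λ=-6: (A-λI) row 1 is [5, -10], so an eigenvector is (2, 1).
General solution: K_1e^(-t)(-1,0) + K_2e^(-6t)(2,1).
Applying x_1(0)=-4, x_2(0)=-1 gives K_1=2, K_2=-1.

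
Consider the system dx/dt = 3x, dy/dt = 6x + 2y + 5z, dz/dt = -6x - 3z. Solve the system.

Coefficient matrix A = [[3, 0, 0], [6, 2, 5], [-6, 0, -3]].
det(A - λI) = 0 gives eigenvalues λ = 3, 2, -3.
For λ=3: eigenvector (1,1,-1).
For λ=2: eigenvector (0,1,0).
For λ=-3: eigenvector (0,-1,1).
General solution: c_1e^(3t)(1,1,-1) + c_2e^(2t)(0,1,0) + c_3e^(-3t)(0,-1,1).

x(t) = c_1e^(3t), y(t) = c_1e^(3t) + c_2e^(2t) - c_3e^(-3t), z(t) = -c_1e^(3t) + c_3e^(-3t)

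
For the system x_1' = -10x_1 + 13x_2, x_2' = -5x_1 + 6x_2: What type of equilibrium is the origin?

A = [[-10,13],[-5,6]]; det(A-λI) = λ^2 + 4λ + 5.
λ = -2 ± i: negative real part.

stable spiral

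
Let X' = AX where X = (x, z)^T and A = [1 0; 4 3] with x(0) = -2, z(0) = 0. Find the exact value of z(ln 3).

A = [[1,0],[4,3]]; eigenvalues λ = 3, 1.
Eigenvectors: (0,-1) for λ=3, (-1,2) for λ=1.
From the initial condition, c_1 = 4, c_2 = 2.
z(ln 3) = (4)(3^3)(-1) + (2)(3^1)(2) = -96.

-96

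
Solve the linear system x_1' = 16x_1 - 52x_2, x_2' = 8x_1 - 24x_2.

x_1(t) = 2c_1e^(-4t)sin(4t) + 3c_1e^(-4t)cos(4t) + 3c_2e^(-4t)sin(4t) - 2c_2e^(-4t)cos(4t), x_2(t) = c_1e^(-4t)sin(4t) + c_1e^(-4t)cos(4t) + c_2e^(-4t)sin(4t) - c_2e^(-4t)cos(4t)

Coefficient matrix A = [[16, -52], [8, -24]].
Characteristic polynomial det(A - λI) = λ^2 + 8λ + 32 = 0.
Eigenvalues λ = -4 ± 4i (complex conjugate pair).
For λ=-4+4i: an eigenvector is (3,1) - i(2,1) = (3 - 2i, 1 - i).
A real fundamental pair from Re and Im of e^((-4+4i)t)v: X_1 = e^(-4t)(cos(4t)·(3,1) + sin(4t)·(2,1)), X_2 = e^(-4t)(sin(4t)·(3,1) - cos(4t)·(2,1)).
General solution: c_1X_1 + c_2X_2.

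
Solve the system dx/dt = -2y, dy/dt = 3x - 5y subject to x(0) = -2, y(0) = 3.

Coefficient matrix A = [[0, -2], [3, -5]].
Characteristic polynomial det(A - λI) = λ^2 + 5λ + 6 = 0.
Eigenvalues λ = -3, -2.
For λ=-3: (A-λI) row 1 is [3, -2], so an eigenvector is (2, 3).
For λ=-2: (A-λI) row 1 is [2, -2], so an eigenvector is (1, 1).
General solution: C_1e^(-3t)(2,3) + C_2e^(-2t)(1,1).
Applying x(0)=-2, y(0)=3 gives C_1=5, C_2=-12.

x(t) = -12e^(-2t) + 10e^(-3t), y(t) = -12e^(-2t) + 15e^(-3t)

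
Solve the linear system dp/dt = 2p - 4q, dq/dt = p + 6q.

Coefficient matrix A = [[2, -4], [1, 6]].
Characteristic polynomial det(A - λI) = λ^2 - 8λ + 16 = 0.
Single eigenvalue λ = 4 with algebraic multiplicity 2.
Eigenvector v = (2,-1); generalized eigenvector w with (A-λI)w=v is (-1,0).
General solution: e^(4t)[K_1·v + K_2·(t·v + w)].

p(t) = 2K_1e^(4t) + 2K_2te^(4t) - K_2e^(4t), q(t) = -K_1e^(4t) - K_2te^(4t)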